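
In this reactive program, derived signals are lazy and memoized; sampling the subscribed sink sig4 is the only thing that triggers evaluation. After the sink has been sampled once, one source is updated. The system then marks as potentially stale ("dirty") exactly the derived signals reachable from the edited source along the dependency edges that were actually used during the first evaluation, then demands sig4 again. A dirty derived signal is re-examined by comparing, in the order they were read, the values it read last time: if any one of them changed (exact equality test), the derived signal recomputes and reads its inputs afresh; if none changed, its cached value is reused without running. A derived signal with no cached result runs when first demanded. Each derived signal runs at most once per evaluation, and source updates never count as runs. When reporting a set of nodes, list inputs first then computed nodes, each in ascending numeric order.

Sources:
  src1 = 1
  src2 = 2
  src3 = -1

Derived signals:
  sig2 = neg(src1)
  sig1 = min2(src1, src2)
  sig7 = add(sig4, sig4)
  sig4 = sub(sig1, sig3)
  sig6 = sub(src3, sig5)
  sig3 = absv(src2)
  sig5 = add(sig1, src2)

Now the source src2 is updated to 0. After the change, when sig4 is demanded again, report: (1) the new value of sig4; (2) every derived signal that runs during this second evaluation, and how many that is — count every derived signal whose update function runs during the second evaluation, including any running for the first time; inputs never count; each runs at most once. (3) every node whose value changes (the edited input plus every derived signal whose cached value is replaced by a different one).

First demand of the output computes:
  sig1 = min2(1, 2) = 1
  sig3 = absv(2) = 2
  sig4 = sub(1, 2) = -1

After the edit, cleaning proceeds:
  sig1: a read changed (src2 2->0) — executes, giving 0.
  sig3: a read changed (src2 2->0) — executes, giving 0.
  sig4: a read changed (sig1 1->0; sig3 2->0) — executes, giving 0.

Demanding sig4 again yields 0.
3 derived signals run: sig1, sig3, sig4.
The nodes whose values change: src2, sig1, sig3, sig4.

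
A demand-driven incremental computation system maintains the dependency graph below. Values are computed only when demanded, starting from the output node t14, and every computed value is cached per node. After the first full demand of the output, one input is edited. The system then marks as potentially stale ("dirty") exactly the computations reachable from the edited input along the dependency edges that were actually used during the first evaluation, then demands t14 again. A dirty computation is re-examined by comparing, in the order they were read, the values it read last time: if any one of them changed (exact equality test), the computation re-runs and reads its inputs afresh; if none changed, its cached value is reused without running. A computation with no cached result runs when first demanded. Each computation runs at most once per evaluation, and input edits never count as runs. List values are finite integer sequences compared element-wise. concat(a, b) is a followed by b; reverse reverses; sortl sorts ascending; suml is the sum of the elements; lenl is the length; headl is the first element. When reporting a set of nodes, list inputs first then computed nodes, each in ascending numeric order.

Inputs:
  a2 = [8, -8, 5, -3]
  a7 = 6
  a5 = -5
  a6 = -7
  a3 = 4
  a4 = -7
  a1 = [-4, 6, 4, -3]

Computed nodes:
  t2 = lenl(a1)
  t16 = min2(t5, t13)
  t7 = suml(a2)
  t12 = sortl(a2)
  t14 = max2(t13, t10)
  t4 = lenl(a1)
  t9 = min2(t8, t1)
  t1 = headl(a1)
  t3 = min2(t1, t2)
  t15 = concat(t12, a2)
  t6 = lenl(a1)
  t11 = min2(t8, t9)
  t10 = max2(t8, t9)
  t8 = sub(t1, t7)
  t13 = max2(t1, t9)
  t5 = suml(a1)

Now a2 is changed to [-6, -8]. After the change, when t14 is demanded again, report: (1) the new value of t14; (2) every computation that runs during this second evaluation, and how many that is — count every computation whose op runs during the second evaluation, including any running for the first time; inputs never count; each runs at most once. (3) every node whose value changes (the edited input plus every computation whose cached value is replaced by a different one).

New value of t14: 10.
Computations that run: t7, t8, t9, t10, t13, t14 — 6 in total.
Values that change: a2, t7, t8, t9, t10, t14.

First evaluation (everything demanded from the output):
  t1 = headl([-4, 6, 4, -3]) = -4
  t7 = suml([8, -8, 5, -3]) = 2
  t8 = sub(-4, 2) = -6
  t9 = min2(-6, -4) = -6
  t10 = max2(-6, -6) = -6
  t13 = max2(-4, -6) = -4
  t14 = max2(-4, -6) = -4

Propagation after the edit:
  t7: runs — a2 [8, -8, 5, -3]->[-6, -8]; result -14.
  t8: runs — t7 2->-14; result 10.
  t9: runs — t8 -6->10; result -4.
  t10: runs — t8 -6->10; t9 -6->-4; result 10.
  t13: runs — t9 -6->-4; result -4 (same value as before).
  t14: runs — t10 -6->10; result 10.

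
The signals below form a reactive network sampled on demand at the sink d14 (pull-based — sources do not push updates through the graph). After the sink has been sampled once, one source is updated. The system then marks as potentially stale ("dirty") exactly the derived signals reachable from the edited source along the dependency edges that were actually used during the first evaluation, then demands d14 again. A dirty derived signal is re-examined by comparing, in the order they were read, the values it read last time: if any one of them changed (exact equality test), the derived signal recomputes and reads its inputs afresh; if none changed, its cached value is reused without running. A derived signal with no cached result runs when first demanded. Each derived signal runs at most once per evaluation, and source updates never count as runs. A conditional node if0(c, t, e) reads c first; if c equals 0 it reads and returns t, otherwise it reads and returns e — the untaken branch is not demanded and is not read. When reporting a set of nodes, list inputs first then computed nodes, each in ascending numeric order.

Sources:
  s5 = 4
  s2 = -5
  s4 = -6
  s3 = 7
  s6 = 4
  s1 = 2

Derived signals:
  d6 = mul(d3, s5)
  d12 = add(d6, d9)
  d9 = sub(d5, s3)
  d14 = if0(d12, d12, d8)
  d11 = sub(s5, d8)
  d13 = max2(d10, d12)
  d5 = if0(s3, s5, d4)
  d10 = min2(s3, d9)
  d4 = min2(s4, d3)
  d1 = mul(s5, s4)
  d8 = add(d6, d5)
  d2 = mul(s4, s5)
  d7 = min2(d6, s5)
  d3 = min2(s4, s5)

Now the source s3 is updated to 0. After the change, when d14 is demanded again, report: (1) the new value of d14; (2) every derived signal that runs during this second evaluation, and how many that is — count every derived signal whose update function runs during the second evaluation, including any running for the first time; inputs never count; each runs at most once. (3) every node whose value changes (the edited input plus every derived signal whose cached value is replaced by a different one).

Initial pass — values computed on the first demand:
  d3 = min2(-6, 4) = -6
  d4 = min2(-6, -6) = -6
  d5 = if0(s3=7 -> else branch d4) = -6
  d6 = mul(-6, 4) = -24
  d8 = add(-24, -6) = -30
  d9 = sub(-6, 7) = -13
  d12 = add(-24, -13) = -37
  d14 = if0(d12=-37 -> else branch d8) = -30

Second demand — change propagation:
  d5: re-runs because s3 7->0; new result 4.
  d8: re-runs because d5 -6->4; new result -20.
  d9: re-runs because d5 -6->4; s3 7->0; new result 4.
  d12: re-runs because d9 -13->4; new result -20.
  d14: re-runs because d12 -37->-20; d8 -30->-20; new result -20.

d14 now evaluates to -20.
Run set: d5, d8, d9, d12, d14 (5 run).
Changed values: s3, d5, d8, d9, d12, d14.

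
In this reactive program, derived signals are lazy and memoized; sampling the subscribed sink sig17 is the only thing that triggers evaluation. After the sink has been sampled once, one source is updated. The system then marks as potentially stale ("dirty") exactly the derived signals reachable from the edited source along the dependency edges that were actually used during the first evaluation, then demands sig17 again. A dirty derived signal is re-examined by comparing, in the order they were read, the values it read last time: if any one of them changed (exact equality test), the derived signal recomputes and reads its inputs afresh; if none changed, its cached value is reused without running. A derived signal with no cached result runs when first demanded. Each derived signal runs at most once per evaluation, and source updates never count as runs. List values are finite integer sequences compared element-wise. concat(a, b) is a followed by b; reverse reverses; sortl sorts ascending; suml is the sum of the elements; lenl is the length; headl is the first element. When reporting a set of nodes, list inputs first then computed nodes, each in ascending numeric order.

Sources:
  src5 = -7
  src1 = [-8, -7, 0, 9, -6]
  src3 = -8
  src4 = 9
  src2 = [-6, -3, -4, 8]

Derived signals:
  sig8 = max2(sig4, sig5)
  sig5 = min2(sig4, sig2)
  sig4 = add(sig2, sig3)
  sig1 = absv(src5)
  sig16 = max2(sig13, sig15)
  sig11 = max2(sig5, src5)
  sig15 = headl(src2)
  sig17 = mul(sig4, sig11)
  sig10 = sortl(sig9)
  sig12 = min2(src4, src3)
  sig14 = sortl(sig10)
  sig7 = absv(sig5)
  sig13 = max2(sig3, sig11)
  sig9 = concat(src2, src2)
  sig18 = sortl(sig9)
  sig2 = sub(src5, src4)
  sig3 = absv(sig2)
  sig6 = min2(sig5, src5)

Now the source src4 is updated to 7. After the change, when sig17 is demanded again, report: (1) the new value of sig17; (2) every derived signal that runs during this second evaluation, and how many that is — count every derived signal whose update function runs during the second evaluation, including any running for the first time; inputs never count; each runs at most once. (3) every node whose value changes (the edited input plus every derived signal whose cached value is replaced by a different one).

First demand of the output computes:
  sig2 = sub(-7, 9) = -16
  sig3 = absv(-16) = 16
  sig4 = add(-16, 16) = 0
  sig5 = min2(0, -16) = -16
  sig11 = max2(-16, -7) = -7
  sig17 = mul(0, -7) = 0

After the edit, cleaning proceeds:
  sig2: a read changed (src4 9->7) — executes, giving -14.
  sig3: a read changed (sig2 -16->-14) — executes, giving 14.
  sig4: a read changed (sig2 -16->-14; sig3 16->14) — executes, giving 0 — identical to its old value.
  sig5: a read changed (sig2 -16->-14) — executes, giving -14.
  sig11: a read changed (sig5 -16->-14) — executes, giving -7 — identical to its old value.
  sig17: dirty, but its reads are unchanged (sig4 unchanged, sig11 unchanged); cached 0 stands.

Note where the cutoff bites: sig17 is checked, finds nothing changed, and keeps its cache.

Demanding sig17 again yields 0.
5 derived signals run: sig2, sig3, sig4, sig5, sig11.
The nodes whose values change: src4, sig2, sig3, sig5.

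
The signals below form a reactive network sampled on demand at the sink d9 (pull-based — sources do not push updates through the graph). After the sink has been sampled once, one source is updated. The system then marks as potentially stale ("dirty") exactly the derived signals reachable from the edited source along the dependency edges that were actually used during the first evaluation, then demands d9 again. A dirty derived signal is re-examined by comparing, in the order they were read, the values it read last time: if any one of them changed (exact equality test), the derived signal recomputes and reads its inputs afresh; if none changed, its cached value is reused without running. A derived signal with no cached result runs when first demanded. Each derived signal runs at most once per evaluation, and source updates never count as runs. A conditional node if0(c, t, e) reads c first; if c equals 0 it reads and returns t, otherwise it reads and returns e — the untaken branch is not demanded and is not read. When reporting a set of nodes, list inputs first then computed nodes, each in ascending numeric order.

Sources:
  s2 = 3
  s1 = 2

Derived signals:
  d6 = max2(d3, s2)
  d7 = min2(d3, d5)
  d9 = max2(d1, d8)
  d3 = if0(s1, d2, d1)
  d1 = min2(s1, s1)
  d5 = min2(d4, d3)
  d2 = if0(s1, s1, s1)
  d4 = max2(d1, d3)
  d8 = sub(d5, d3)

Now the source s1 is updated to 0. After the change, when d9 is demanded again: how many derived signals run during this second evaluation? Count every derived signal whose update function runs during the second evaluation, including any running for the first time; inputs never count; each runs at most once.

Run set: d1, d2, d3, d4, d5, d8, d9 (7 run).
The important point: the flipped condition pulls in fresh nodes; d2 runs for the first time.

Initial pass — values computed on the first demand:
  d1 = min2(2, 2) = 2
  d3 = if0(s1=2 -> else branch d1) = 2
  d4 = max2(2, 2) = 2
  d5 = min2(2, 2) = 2
  d8 = sub(2, 2) = 0
  d9 = max2(2, 0) = 2

Second demand — change propagation:
  d1: re-runs because s1 2->0; s1 2->0; new result 0.
  d2: newly demanded (no cache) — executes and yields 0.
  d3: re-runs because s1 2->0; d1 2->0; new result 0.
  d4: re-runs because d1 2->0; d3 2->0; new result 0.
  d5: re-runs because d4 2->0; d3 2->0; new result 0.
  d8: re-runs because d5 2->0; d3 2->0; new result 0 (unchanged).
  d9: re-runs because d1 2->0; new result 0.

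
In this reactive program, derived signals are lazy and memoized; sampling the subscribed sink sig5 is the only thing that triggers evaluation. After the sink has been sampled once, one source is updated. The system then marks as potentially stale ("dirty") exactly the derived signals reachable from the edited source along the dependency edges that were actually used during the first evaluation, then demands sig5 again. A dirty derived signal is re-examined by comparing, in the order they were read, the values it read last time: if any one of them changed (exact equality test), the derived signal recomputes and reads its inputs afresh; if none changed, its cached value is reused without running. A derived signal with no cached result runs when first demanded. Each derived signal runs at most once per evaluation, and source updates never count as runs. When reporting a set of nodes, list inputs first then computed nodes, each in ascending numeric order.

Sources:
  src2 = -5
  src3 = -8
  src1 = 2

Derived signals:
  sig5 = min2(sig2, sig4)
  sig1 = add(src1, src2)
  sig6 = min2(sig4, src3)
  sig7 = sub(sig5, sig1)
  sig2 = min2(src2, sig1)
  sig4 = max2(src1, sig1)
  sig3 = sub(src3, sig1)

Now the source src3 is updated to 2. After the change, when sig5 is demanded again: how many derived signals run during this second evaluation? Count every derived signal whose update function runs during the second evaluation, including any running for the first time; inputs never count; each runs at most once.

0 derived signals run: none.
Note the shortcut — src3 feeds only undemanded nodes, so no recomputation happens.

First demand of the output computes:
  sig1 = add(2, -5) = -3
  sig2 = min2(-5, -3) = -5
  sig4 = max2(2, -3) = 2
  sig5 = min2(-5, 2) = -5

After the edit, cleaning proceeds:
  src3 only reaches undemanded nodes; the second demand re-runs nothing.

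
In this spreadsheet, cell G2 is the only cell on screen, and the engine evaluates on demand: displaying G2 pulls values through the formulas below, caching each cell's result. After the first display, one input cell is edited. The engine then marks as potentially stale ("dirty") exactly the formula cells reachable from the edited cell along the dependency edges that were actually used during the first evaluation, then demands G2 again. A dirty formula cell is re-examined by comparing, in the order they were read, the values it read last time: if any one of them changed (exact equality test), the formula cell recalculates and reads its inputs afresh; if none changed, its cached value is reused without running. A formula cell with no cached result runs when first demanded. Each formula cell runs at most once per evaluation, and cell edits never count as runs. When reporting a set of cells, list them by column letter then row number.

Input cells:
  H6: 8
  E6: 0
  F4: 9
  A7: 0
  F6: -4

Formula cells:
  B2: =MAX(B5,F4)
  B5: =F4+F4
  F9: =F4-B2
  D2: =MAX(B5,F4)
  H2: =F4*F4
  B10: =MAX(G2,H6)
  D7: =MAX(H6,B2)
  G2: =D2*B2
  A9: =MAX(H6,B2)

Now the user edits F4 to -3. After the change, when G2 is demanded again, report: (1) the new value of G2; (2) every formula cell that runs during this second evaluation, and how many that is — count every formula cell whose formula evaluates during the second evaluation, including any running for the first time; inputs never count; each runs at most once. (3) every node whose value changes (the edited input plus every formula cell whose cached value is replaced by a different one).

G2 now evaluates to 9.
Run set: B2, B5, D2, G2 (4 run).
Changed values: B2, B5, D2, F4, G2.

Initial pass — values computed on the first demand:
  B5 = 9 + 9 = 18
  B2 = MAX(18, 9) = 18
  D2 = MAX(18, 9) = 18
  G2 = 18 * 18 = 324

Second demand — change propagation:
  B5: re-runs because F4 9->-3; F4 9->-3; new result -6.
  B2: re-runs because B5 18->-6; F4 9->-3; new result -3.
  D2: re-runs because B5 18->-6; F4 9->-3; new result -3.
  G2: re-runs because D2 18->-3; B2 18->-3; new result 9.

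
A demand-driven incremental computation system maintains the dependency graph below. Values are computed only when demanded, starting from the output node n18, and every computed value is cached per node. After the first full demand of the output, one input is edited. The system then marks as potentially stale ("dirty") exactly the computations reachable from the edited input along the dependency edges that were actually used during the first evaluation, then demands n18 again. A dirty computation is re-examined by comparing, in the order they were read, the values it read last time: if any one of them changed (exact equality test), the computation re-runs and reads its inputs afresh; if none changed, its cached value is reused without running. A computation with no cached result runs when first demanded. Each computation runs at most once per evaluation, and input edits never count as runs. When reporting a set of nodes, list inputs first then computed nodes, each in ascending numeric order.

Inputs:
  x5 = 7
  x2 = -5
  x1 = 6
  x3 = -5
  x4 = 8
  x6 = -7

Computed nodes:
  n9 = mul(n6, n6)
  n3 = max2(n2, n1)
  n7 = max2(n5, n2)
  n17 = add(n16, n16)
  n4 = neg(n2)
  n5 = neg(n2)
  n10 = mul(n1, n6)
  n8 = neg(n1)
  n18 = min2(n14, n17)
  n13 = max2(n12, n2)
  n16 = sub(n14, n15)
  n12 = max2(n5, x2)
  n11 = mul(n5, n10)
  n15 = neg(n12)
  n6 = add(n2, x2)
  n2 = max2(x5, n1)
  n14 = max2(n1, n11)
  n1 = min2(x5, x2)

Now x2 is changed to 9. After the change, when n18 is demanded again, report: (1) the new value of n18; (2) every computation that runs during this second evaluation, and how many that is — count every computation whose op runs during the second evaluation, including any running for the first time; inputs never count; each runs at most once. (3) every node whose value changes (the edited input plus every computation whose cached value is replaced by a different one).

First evaluation (everything demanded from the output):
  n1 = min2(7, -5) = -5
  n2 = max2(7, -5) = 7
  n5 = neg(7) = -7
  n6 = add(7, -5) = 2
  n10 = mul(-5, 2) = -10
  n11 = mul(-7, -10) = 70
  n12 = max2(-7, -5) = -5
  n14 = max2(-5, 70) = 70
  n15 = neg(-5) = 5
  n16 = sub(70, 5) = 65
  n17 = add(65, 65) = 130
  n18 = min2(70, 130) = 70

Propagation after the edit:
  n1: runs — x2 -5->9; result 7.
  n2: runs — n1 -5->7; result 7 (same value as before).
  n5: checked — values it read are unchanged (n2 unchanged); reused cached -7 without running.
  n6: runs — x2 -5->9; result 16.
  n10: runs — n1 -5->7; n6 2->16; result 112.
  n11: runs — n10 -10->112; result -784.
  n12: runs — x2 -5->9; result 9.
  n14: runs — n1 -5->7; n11 70->-784; result 7.
  n15: runs — n12 -5->9; result -9.
  n16: runs — n14 70->7; n15 5->-9; result 16.
  n17: runs — n16 65->16; n16 65->16; result 32.
  n18: runs — n14 70->7; n17 130->32; result 7.

Key observation: the cutoff stops propagation at n5 — its inputs' values are unchanged, so it reuses its cache.

New value of n18: 7.
Computations that run: n1, n2, n6, n10, n11, n12, n14, n15, n16, n17, n18 — 11 in total.
Values that change: x2, n1, n6, n10, n11, n12, n14, n15, n16, n17, n18.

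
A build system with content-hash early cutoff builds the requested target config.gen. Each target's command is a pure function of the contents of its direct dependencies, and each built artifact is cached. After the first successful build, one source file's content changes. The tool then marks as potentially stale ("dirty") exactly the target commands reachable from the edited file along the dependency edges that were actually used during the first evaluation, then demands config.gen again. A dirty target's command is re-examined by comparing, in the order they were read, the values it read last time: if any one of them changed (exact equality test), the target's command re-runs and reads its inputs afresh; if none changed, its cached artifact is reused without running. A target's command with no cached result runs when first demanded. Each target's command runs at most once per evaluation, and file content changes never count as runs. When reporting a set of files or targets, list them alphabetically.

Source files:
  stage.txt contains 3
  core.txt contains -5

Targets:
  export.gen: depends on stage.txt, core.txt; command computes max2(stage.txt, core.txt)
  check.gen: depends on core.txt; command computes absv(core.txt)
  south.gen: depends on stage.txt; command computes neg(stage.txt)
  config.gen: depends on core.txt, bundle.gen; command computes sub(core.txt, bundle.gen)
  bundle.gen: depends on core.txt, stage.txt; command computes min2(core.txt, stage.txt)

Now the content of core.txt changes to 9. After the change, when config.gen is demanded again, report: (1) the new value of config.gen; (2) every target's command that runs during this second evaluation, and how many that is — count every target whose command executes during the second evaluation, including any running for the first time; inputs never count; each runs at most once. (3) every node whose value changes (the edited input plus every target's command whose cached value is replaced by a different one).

First evaluation (everything demanded from the output):
  bundle.gen = min2(-5, 3) = -5
  config.gen = sub(-5, -5) = 0

Propagation after the edit:
  bundle.gen: runs — core.txt -5->9; result 3.
  config.gen: runs — core.txt -5->9; bundle.gen -5->3; result 6.

New value of config.gen: 6.
Target commands that run: bundle.gen, config.gen — 2 in total.
Values that change: bundle.gen, config.gen, core.txt.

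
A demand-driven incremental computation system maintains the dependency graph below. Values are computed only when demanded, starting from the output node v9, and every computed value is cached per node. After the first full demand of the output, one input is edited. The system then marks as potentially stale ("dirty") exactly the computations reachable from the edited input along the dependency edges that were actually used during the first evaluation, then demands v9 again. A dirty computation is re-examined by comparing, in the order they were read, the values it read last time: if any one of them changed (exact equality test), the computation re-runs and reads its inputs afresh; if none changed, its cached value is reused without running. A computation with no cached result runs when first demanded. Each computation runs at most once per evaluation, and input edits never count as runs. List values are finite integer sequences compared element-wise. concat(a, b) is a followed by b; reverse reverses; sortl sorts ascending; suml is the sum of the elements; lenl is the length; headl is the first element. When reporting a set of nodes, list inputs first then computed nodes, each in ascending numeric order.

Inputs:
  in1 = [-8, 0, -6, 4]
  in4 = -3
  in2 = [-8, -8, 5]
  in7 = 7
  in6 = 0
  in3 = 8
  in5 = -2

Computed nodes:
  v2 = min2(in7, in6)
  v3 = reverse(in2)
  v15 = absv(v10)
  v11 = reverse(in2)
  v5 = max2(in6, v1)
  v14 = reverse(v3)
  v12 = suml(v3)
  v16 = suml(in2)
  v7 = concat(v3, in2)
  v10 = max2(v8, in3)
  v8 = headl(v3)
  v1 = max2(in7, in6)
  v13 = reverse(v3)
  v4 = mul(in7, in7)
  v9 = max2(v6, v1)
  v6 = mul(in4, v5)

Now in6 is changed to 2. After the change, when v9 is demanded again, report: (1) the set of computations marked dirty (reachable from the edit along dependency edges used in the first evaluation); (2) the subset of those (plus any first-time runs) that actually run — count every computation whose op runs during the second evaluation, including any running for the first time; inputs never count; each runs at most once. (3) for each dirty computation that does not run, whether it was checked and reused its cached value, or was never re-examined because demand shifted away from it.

First evaluation (everything demanded from the output):
  v1 = max2(7, 0) = 7
  v5 = max2(0, 7) = 7
  v6 = mul(-3, 7) = -21
  v9 = max2(-21, 7) = 7

Propagation after the edit:
  v1: runs — in6 0->2; result 7 (same value as before).
  v5: runs — in6 0->2; result 7 (same value as before).
  v6: checked — values it read are unchanged (in4 unchanged, v5 unchanged); reused cached -21 without running.
  v9: checked — values it read are unchanged (v6 unchanged, v1 unchanged); reused cached 7 without running.

Key observation: the cutoff stops propagation at v6 — its inputs' values are unchanged, so it reuses its cache.

Marked dirty: v1, v5, v6, v9.
Computations that run: v1, v5 — 2 in total.
Checked but reused from cache: v6, v9.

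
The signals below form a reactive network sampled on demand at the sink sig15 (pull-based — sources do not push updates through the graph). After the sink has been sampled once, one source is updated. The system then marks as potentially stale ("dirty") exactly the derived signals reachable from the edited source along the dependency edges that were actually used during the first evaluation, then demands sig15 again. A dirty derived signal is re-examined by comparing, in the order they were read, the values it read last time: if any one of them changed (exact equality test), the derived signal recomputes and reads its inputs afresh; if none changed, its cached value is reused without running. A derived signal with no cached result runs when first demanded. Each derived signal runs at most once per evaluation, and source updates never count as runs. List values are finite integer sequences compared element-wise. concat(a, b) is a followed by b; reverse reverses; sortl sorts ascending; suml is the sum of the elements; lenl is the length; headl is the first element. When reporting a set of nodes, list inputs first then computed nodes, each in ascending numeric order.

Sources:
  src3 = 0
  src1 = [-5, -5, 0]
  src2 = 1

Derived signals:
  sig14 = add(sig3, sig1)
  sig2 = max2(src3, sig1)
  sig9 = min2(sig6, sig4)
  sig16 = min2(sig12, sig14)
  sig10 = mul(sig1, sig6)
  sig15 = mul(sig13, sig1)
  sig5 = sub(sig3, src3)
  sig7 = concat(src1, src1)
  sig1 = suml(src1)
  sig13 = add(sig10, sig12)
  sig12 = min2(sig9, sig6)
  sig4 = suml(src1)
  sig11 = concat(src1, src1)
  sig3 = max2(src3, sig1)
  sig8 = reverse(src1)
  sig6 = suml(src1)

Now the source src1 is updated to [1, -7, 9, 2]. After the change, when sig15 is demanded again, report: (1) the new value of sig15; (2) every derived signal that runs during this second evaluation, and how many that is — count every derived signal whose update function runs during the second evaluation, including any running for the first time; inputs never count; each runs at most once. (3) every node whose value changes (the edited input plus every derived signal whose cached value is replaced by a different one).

sig15 now evaluates to 150.
Run set: sig1, sig4, sig6, sig9, sig10, sig12, sig13, sig15 (8 run).
Changed values: src1, sig1, sig4, sig6, sig9, sig10, sig12, sig13, sig15.

Initial pass — values computed on the first demand:
  sig1 = suml([-5, -5, 0]) = -10
  sig4 = suml([-5, -5, 0]) = -10
  sig6 = suml([-5, -5, 0]) = -10
  sig9 = min2(-10, -10) = -10
  sig10 = mul(-10, -10) = 100
  sig12 = min2(-10, -10) = -10
  sig13 = add(100, -10) = 90
  sig15 = mul(90, -10) = -900

Second demand — change propagation:
  sig1: re-runs because src1 [-5, -5, 0]->[1, -7, 9, 2]; new result 5.
  sig4: re-runs because src1 [-5, -5, 0]->[1, -7, 9, 2]; new result 5.
  sig6: re-runs because src1 [-5, -5, 0]->[1, -7, 9, 2]; new result 5.
  sig9: re-runs because sig6 -10->5; sig4 -10->5; new result 5.
  sig10: re-runs because sig1 -10->5; sig6 -10->5; new result 25.
  sig12: re-runs because sig9 -10->5; sig6 -10->5; new result 5.
  sig13: re-runs because sig10 100->25; sig12 -10->5; new result 30.
  sig15: re-runs because sig13 90->30; sig1 -10->5; new result 150.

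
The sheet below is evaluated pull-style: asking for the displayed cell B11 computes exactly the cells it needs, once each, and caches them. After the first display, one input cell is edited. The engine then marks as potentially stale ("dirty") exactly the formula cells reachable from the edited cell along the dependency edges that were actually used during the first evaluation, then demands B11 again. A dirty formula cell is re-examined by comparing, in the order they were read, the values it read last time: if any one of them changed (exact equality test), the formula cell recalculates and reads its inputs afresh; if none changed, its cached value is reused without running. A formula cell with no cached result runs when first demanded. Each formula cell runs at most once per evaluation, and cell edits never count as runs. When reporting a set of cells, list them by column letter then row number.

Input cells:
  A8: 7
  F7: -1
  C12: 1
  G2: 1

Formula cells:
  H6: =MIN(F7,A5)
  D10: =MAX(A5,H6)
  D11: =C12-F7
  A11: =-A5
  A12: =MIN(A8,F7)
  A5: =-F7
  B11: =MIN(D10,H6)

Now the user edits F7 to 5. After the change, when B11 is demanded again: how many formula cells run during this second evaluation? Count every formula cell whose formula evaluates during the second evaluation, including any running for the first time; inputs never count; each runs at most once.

First demand of the output computes:
  A5 = -(-1) = 1
  H6 = MIN(-1, 1) = -1
  D10 = MAX(1, -1) = 1
  B11 = MIN(1, -1) = -1

After the edit, cleaning proceeds:
  A5: a read changed (F7 -1->5) — executes, giving -5.
  H6: a read changed (F7 -1->5; A5 1->-5) — executes, giving -5.
  D10: a read changed (A5 1->-5; H6 -1->-5) — executes, giving -5.
  B11: a read changed (D10 1->-5; H6 -1->-5) — executes, giving -5.

4 formula cells run: A5, B11, D10, H6.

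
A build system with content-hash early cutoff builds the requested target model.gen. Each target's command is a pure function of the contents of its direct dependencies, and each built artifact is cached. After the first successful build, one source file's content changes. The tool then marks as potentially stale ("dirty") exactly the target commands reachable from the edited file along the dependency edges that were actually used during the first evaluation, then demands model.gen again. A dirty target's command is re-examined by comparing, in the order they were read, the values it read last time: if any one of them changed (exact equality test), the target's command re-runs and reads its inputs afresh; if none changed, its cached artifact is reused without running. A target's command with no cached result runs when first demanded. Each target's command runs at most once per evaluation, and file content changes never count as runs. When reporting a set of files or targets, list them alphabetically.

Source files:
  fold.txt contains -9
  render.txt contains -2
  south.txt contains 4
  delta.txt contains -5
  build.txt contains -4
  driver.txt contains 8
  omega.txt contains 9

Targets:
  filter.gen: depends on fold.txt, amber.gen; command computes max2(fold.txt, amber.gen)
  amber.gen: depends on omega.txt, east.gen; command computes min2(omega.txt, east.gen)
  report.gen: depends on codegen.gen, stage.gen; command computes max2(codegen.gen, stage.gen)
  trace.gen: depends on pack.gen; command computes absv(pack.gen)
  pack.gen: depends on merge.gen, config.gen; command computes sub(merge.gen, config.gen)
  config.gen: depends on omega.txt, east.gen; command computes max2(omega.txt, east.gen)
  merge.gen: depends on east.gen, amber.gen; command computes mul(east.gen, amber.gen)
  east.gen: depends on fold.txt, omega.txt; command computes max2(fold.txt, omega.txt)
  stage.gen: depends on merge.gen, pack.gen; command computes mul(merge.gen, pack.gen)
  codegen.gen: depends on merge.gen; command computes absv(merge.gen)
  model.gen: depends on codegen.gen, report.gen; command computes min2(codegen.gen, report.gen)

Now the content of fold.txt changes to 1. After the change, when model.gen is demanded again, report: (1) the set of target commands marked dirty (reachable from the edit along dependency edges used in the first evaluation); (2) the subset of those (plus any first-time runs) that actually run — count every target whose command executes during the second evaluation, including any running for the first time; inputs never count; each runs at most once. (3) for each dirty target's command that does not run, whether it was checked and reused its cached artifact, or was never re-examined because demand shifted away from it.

Marked dirty: amber.gen, codegen.gen, config.gen, east.gen, merge.gen, model.gen, pack.gen, report.gen, stage.gen.
Target commands that run: east.gen — 1 in total.
Checked but reused from cache: amber.gen, codegen.gen, config.gen, merge.gen, model.gen, pack.gen, report.gen, stage.gen.
Key observation: the change is absorbed at east.gen — it re-runs but produces the same value, and the output's value is unchanged.

First evaluation (everything demanded from the output):
  east.gen = max2(-9, 9) = 9
  amber.gen = min2(9, 9) = 9
  config.gen = max2(9, 9) = 9
  merge.gen = mul(9, 9) = 81
  codegen.gen = absv(81) = 81
  pack.gen = sub(81, 9) = 72
  stage.gen = mul(81, 72) = 5832
  report.gen = max2(81, 5832) = 5832
  model.gen = min2(81, 5832) = 81

Propagation after the edit:
  east.gen: runs — fold.txt -9->1; result 9 (same value as before).
  amber.gen: checked — values it read are unchanged (omega.txt unchanged, east.gen unchanged); reused cached 9 without running.
  config.gen: checked — values it read are unchanged (omega.txt unchanged, east.gen unchanged); reused cached 9 without running.
  merge.gen: checked — values it read are unchanged (east.gen unchanged, amber.gen unchanged); reused cached 81 without running.
  codegen.gen: checked — values it read are unchanged (merge.gen unchanged); reused cached 81 without running.
  pack.gen: checked — values it read are unchanged (merge.gen unchanged, config.gen unchanged); reused cached 72 without running.
  stage.gen: checked — values it read are unchanged (merge.gen unchanged, pack.gen unchanged); reused cached 5832 without running.
  report.gen: checked — values it read are unchanged (codegen.gen unchanged, stage.gen unchanged); reused cached 5832 without running.
  model.gen: checked — values it read are unchanged (codegen.gen unchanged, report.gen unchanged); reused cached 81 without running.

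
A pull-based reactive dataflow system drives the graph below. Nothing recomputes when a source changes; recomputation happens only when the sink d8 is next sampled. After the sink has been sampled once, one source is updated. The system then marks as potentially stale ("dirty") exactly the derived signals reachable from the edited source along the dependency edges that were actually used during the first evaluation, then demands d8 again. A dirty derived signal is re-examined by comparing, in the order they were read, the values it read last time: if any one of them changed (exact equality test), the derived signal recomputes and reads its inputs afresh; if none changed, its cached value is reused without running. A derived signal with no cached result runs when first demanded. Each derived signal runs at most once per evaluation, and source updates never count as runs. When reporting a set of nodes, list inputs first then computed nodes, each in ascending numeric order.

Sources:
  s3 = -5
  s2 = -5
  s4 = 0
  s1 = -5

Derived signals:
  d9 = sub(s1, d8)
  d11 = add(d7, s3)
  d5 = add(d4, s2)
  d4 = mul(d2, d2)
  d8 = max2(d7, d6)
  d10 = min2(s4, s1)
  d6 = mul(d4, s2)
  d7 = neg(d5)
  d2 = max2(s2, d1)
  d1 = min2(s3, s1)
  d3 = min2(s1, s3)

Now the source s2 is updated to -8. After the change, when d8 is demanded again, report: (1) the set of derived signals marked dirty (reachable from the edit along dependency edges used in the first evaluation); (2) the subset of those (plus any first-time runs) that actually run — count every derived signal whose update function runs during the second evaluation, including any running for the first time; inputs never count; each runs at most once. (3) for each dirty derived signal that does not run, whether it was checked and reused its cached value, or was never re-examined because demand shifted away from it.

Marked dirty: d2, d4, d5, d6, d7, d8.
Derived signals that run: d2, d5, d6, d7, d8 — 5 in total.
Checked but reused from cache: d4.
Key observation: the cutoff stops propagation at d4 — its inputs' values are unchanged, so it reuses its cache.

First evaluation (everything demanded from the output):
  d1 = min2(-5, -5) = -5
  d2 = max2(-5, -5) = -5
  d4 = mul(-5, -5) = 25
  d5 = add(25, -5) = 20
  d6 = mul(25, -5) = -125
  d7 = neg(20) = -20
  d8 = max2(-20, -125) = -20

Propagation after the edit:
  d2: runs — s2 -5->-8; result -5 (same value as before).
  d4: checked — values it read are unchanged (d2 unchanged, d2 unchanged); reused cached 25 without running.
  d5: runs — s2 -5->-8; result 17.
  d6: runs — s2 -5->-8; result -200.
  d7: runs — d5 20->17; result -17.
  d8: runs — d7 -20->-17; d6 -125->-200; result -17.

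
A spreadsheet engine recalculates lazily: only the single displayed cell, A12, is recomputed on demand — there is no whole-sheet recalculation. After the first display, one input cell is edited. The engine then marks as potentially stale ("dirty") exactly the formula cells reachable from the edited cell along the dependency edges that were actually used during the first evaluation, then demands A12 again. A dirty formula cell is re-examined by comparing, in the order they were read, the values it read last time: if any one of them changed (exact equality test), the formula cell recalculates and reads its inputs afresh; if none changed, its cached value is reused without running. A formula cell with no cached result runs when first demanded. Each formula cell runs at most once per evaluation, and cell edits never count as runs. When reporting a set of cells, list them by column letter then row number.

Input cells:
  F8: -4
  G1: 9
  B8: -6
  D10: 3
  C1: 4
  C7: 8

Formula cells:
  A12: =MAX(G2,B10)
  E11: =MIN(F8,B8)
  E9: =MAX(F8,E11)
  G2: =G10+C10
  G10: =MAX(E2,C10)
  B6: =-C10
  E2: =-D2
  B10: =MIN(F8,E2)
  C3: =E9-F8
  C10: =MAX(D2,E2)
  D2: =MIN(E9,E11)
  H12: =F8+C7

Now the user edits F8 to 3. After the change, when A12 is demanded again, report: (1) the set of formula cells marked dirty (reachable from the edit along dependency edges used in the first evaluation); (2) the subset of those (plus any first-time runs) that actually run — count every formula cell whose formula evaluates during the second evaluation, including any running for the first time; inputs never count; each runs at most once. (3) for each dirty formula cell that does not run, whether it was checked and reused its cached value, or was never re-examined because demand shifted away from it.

Marked dirty: A12, B10, C10, D2, E2, E9, E11, G2, G10.
Formula cells that run: A12, B10, D2, E9, E11 — 5 in total.
Checked but reused from cache: C10, E2, G2, G10.
Key observation: the cutoff stops propagation at E2 — its inputs' values are unchanged, so it reuses its cache.

First evaluation (everything demanded from the output):
  E11 = MIN(-4, -6) = -6
  E9 = MAX(-4, -6) = -4
  D2 = MIN(-4, -6) = -6
  E2 = -(-6) = 6
  B10 = MIN(-4, 6) = -4
  C10 = MAX(-6, 6) = 6
  G10 = MAX(6, 6) = 6
  G2 = 6 + 6 = 12
  A12 = MAX(12, -4) = 12

Propagation after the edit:
  E11: runs — F8 -4->3; result -6 (same value as before).
  E9: runs — F8 -4->3; result 3.
  D2: runs — E9 -4->3; result -6 (same value as before).
  E2: checked — values it read are unchanged (D2 unchanged); reused cached 6 without running.
  B10: runs — F8 -4->3; result 3.
  C10: checked — values it read are unchanged (D2 unchanged, E2 unchanged); reused cached 6 without running.
  G10: checked — values it read are unchanged (E2 unchanged, C10 unchanged); reused cached 6 without running.
  G2: checked — values it read are unchanged (G10 unchanged, C10 unchanged); reused cached 12 without running.
  A12: runs — B10 -4->3; result 12 (same value as before).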